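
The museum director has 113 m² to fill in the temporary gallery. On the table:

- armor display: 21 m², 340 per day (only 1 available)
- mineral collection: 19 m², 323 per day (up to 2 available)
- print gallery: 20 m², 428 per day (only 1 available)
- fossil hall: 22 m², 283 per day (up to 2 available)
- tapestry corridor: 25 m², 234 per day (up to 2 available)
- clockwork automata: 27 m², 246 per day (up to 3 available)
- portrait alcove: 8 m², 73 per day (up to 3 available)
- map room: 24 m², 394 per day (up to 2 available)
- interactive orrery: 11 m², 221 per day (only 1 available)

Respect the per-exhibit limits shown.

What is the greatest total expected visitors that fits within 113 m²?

1918

A density-first pass picks 2×mineral collection + print gallery + 2×portrait alcove + map room + interactive orrery — 1835 at 109 m².
Replace 2×portrait alcove and map room with armor display + fossil hall: the trade gains 83 net, giving 1918 at 112 m².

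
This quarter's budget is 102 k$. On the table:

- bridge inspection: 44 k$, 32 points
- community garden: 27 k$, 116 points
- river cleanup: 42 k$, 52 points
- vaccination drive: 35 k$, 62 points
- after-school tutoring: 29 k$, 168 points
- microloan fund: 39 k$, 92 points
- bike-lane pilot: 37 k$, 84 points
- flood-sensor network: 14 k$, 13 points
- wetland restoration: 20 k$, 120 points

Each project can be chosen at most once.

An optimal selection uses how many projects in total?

4

The maximum projected impact within 102 k$ is 417.
community garden + after-school tutoring + flood-sensor network + wetland restoration hits 417 at 90 k$.
Any selection reaching 417 contains exactly 4 projects.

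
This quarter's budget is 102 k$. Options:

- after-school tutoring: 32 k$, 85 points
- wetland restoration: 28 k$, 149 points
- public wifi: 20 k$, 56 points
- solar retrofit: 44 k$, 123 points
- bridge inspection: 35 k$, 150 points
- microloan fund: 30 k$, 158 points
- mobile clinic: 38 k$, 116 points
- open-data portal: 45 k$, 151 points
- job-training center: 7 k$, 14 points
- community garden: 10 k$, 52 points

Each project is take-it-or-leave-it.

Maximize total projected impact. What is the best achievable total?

471

Taking the top-ratio projects first gives wetland restoration + public wifi + microloan fund + job-training center + community garden for 429 (95 k$).
The 30 k$ tied up in public wifi and community garden is better spent on bridge inspection — total rises to 471 (100 k$).
Nothing else within 102 k$ beats 471.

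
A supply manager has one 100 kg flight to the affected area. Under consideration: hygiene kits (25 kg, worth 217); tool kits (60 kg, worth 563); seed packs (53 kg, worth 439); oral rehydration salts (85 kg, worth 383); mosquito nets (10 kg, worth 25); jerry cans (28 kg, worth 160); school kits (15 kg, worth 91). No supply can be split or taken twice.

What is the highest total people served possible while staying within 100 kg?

Ranking by ratio (people served/kg): tool kits 9.38, hygiene kits 8.68, seed packs 8.28.
Taking hygiene kits + tool kits + school kits: 100 kg used, 871 in people served.

871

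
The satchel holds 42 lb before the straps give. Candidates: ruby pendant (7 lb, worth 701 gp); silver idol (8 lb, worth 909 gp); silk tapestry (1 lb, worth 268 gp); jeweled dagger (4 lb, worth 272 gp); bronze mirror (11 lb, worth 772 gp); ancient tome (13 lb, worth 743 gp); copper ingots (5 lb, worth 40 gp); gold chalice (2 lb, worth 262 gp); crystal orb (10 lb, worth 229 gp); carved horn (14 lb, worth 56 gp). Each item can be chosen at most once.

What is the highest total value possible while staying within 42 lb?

3655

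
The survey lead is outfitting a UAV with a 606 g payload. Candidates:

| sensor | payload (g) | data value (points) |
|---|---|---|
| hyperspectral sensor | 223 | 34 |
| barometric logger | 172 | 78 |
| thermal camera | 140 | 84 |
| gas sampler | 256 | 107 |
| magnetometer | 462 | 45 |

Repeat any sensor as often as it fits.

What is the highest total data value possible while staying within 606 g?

336

Density check — thermal camera 0.60, barometric logger 0.45, gas sampler 0.42 are the best per g.
The ratio ordering already packs tightly: 4×thermal camera, 560 g, 336.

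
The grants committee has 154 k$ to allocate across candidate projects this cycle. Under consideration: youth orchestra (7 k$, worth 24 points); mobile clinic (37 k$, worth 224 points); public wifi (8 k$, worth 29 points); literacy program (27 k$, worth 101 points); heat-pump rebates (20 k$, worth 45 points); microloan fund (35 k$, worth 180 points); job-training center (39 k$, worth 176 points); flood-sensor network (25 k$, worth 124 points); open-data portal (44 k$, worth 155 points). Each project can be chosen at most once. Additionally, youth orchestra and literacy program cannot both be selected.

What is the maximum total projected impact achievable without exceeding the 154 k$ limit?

757

Best packing: youth orchestra + mobile clinic + public wifi + microloan fund + job-training center + flood-sensor network — 151 k$, 757 total.
The closest alternative, mobile clinic + public wifi + microloan fund + job-training center + flood-sensor network, reaches only 733.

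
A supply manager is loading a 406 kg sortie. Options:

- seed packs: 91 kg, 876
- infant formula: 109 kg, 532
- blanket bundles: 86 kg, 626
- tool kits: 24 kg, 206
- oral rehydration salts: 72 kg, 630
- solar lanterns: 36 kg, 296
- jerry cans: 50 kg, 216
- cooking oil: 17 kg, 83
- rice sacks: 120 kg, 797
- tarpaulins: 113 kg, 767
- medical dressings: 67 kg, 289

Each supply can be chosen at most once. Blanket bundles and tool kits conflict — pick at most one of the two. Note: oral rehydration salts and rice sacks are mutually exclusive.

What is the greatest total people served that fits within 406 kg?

Best packing: seed packs + blanket bundles + oral rehydration salts + solar lanterns + tarpaulins — 398 kg, 3195 total.
An exhaustive check of the 2048 subsets confirms 3195.

3195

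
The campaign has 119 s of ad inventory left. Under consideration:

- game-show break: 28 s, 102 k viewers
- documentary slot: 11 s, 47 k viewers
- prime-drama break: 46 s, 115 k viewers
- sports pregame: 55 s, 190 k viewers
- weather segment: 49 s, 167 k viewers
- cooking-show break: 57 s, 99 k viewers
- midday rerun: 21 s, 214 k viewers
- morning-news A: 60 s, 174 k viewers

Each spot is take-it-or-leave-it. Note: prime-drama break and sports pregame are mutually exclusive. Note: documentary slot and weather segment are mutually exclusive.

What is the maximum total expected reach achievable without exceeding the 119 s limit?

553

Game-show break + documentary slot + sports pregame + midday rerun uses 115 of the 119 s and totals 553.
Runner-up game-show break + sports pregame + midday rerun tops out at 506.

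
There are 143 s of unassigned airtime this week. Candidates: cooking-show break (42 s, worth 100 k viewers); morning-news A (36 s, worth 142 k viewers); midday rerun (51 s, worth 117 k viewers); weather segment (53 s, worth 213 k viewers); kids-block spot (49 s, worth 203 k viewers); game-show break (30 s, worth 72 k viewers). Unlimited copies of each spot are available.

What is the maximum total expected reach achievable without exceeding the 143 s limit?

568

The ratio heuristic lands on morning-news A + 2×kids-block spot (548) but leaves 9 s idle.
The 98 s tied up in 2×kids-block spot is better spent on 2×weather segment — total rises to 568 (142 s).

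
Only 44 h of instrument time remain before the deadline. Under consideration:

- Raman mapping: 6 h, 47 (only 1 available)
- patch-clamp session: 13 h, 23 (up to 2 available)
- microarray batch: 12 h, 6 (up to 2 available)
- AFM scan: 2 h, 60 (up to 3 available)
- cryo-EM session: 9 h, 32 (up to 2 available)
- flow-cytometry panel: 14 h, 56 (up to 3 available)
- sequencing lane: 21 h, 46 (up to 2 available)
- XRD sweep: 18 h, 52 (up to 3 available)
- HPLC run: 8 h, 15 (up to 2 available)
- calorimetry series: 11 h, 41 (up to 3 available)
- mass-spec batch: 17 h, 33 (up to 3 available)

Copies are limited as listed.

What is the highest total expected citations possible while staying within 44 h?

Ranking by ratio (expected citations/h): AFM scan 30.00, Raman mapping 7.83, flow-cytometry panel 4.00.
Greedy by ratio would take Raman mapping + 3×AFM scan + 2×flow-cytometry panel: 40 h used, total 339.
The 14 h tied up in flow-cytometry panel is better spent on 2×cryo-EM session — total rises to 347 (44 h).

347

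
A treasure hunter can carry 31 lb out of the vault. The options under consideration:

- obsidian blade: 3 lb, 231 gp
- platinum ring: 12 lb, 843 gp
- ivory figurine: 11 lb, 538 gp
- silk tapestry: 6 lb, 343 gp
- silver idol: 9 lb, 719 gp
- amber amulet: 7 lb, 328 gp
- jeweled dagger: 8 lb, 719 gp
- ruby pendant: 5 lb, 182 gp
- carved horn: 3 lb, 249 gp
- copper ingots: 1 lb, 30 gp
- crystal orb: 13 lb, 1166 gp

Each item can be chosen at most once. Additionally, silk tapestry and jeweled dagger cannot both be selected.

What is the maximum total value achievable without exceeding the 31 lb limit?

Filling by ratio: obsidian blade + jeweled dagger + carved horn + copper ingots + crystal orb for 2395, with 3 lb left unused.
The 6 lb tied up in obsidian blade and carved horn is better spent on silver idol — total rises to 2634 (31 lb).
The closest alternative, silver idol + jeweled dagger + crystal orb, reaches only 2604.

2634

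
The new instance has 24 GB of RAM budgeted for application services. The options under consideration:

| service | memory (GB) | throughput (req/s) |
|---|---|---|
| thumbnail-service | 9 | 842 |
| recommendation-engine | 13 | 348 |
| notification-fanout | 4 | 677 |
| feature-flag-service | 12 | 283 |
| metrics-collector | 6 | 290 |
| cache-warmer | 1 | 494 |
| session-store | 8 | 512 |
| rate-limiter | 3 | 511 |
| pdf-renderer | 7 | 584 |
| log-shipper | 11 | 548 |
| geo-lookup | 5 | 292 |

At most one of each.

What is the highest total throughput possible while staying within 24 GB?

Best packing: thumbnail-service + notification-fanout + cache-warmer + rate-limiter + pdf-renderer — 24 GB, 3108 total.
An exhaustive check of the 2048 subsets confirms 3108.

3108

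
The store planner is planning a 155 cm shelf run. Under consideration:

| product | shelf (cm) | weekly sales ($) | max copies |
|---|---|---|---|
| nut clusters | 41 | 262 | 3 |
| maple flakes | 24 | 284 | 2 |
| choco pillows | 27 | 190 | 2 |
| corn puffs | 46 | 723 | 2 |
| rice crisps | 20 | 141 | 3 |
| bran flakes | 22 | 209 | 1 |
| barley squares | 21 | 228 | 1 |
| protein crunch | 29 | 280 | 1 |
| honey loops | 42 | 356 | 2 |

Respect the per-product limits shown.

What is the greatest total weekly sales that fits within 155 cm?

2030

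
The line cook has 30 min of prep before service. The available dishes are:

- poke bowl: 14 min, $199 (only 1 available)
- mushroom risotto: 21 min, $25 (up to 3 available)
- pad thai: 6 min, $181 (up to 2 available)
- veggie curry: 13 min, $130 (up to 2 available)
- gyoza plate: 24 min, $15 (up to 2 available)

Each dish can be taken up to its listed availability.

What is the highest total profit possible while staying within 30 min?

561

By profit per min: pad thai 30.17, poke bowl 14.21, veggie curry 10.00, mushroom risotto 1.19 lead.
The ratio ordering already packs tightly: poke bowl + 2×pad thai, 26 min, 561.
The spare 4 min is too small for any remaining dish, and no exchange beats 561.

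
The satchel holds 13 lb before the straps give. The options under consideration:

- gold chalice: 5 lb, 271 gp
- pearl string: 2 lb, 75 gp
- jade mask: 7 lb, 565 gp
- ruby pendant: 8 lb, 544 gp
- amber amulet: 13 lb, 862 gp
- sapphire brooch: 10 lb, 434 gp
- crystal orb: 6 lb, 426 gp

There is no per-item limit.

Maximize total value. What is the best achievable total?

Jade mask + crystal orb uses 13 of the 13 lb and totals 991.
Nothing else within 13 lb beats 991.

991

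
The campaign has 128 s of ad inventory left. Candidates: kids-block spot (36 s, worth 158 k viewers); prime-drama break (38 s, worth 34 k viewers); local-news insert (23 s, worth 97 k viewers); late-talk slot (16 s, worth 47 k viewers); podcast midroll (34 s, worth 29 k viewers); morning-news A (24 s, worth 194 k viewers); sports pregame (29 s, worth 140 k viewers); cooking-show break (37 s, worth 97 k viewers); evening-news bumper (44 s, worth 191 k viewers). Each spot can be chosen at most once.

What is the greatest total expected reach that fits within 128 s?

640

Ranking by ratio (expected reach/s): morning-news A 8.08, sports pregame 4.83, kids-block spot 4.39, evening-news bumper 4.34.
Taking the top-ratio spots first gives kids-block spot + local-news insert + late-talk slot + morning-news A + sports pregame for 636 (128 s).
The 45 s tied up in late-talk slot and sports pregame is better spent on evening-news bumper — total rises to 640 (127 s).
Nothing else within 128 s beats 640.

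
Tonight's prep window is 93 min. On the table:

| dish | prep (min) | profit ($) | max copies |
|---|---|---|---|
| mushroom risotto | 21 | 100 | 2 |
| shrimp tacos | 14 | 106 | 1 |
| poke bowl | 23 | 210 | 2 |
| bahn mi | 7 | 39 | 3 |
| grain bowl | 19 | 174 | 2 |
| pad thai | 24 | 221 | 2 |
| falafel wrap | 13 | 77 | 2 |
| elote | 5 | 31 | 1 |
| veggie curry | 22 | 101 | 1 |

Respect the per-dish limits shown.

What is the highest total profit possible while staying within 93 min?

Density check — pad thai 9.21, grain bowl 9.16, poke bowl 9.13 are the best per min.
A density-first pass picks 2×grain bowl + 2×pad thai + elote — 821 at 91 min.
Dropping elote frees 5 min; slotting in bahn mi (7 min) lifts the total to 829 at 93 min.

829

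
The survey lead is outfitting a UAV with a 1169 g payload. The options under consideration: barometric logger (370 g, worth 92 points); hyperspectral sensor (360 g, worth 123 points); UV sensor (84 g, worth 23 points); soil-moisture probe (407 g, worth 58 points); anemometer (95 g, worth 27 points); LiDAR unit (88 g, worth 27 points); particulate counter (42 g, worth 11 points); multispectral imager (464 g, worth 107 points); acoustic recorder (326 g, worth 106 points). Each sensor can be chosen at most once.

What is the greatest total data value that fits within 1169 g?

Filling by ratio: hyperspectral sensor + UV sensor + anemometer + LiDAR unit + particulate counter + acoustic recorder for 317, with 174 g left unused.
The 214 g tied up in UV sensor and LiDAR unit and particulate counter is better spent on barometric logger — total rises to 348 (1151 g).

348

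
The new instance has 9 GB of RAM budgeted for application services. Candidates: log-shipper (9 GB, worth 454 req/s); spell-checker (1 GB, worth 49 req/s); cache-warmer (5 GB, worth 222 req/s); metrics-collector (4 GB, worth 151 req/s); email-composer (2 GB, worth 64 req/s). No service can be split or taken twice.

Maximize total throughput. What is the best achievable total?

454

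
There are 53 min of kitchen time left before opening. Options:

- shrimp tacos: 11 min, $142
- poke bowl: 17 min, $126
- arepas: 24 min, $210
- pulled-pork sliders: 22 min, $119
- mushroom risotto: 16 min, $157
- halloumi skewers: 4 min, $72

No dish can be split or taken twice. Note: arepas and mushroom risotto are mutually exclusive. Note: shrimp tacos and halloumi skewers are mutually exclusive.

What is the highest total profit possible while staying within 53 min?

478

Density check — halloumi skewers 18.00, shrimp tacos 12.91, mushroom risotto 9.81, arepas 8.75 are the best per min.
Taking shrimp tacos + poke bowl + arepas: 52 min used, 478 in profit.
Next best is shrimp tacos + poke bowl + mushroom risotto at 425 (44 min) — short by 53.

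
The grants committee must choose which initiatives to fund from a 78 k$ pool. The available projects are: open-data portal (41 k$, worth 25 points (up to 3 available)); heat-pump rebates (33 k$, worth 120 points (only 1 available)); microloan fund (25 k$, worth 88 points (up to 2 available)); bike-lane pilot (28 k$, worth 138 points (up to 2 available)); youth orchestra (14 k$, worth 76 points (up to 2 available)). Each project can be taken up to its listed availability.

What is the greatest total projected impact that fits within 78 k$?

352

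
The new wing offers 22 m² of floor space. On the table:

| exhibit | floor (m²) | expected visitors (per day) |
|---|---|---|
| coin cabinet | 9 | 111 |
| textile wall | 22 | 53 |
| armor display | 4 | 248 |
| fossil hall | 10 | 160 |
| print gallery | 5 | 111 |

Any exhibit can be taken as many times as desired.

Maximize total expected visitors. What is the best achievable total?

By expected visitors per m²: armor display 62.00, print gallery 22.20, fossil hall 16.00, coin cabinet 12.33 lead.
The ratio ordering already packs tightly: 5×armor display, 20 m², 1240.

1240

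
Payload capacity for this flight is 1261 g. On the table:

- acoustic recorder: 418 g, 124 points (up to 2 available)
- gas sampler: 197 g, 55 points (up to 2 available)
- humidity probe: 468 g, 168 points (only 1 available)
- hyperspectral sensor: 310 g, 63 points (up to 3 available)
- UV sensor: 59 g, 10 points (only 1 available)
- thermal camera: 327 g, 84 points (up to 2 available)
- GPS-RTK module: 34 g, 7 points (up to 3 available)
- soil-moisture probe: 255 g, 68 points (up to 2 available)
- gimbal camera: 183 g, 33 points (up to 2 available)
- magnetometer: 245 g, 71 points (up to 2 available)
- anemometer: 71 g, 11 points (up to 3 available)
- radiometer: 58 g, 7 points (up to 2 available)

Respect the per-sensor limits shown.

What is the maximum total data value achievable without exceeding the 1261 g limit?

A density-first pass picks acoustic recorder + humidity probe + 3×GPS-RTK module + magnetometer — 384 at 1233 g.
Dropping GPS-RTK module frees 34 g; slotting in UV sensor (59 g) lifts the total to 387 at 1258 g.

387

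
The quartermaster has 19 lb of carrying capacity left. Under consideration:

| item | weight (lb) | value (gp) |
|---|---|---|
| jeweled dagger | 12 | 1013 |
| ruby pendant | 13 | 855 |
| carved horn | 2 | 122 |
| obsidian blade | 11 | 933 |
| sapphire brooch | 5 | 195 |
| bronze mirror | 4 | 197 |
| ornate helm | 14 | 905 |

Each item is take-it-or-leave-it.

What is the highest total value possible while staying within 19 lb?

Ranking by ratio (value/lb): obsidian blade 84.82, jeweled dagger 84.42, ruby pendant 65.77.
A density-first pass picks carved horn + obsidian blade + bronze mirror — 1252 at 17 lb.
The 11 lb tied up in obsidian blade is better spent on jeweled dagger — total rises to 1332 (18 lb).
Nothing else within 19 lb beats 1332.

1332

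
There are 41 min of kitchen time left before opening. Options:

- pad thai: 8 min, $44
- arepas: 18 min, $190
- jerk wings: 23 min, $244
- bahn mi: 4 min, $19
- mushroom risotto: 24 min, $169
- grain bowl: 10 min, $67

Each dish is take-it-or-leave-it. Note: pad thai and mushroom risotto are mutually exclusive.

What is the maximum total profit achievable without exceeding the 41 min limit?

434

Arepas + jerk wings uses 41 of the 41 min and totals 434.
The closest alternative, pad thai + jerk wings + grain bowl, reaches only 355.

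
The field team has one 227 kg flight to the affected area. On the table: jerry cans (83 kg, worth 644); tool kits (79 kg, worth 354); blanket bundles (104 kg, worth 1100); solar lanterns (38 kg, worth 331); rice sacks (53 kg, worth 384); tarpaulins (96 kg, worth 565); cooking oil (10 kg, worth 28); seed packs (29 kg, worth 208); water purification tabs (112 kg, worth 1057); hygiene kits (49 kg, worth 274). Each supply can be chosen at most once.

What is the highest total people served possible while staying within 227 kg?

2185

Taking blanket bundles + cooking oil + water purification tabs: 226 kg used, 2185 in people served.
Runner-up blanket bundles + water purification tabs tops out at 2157.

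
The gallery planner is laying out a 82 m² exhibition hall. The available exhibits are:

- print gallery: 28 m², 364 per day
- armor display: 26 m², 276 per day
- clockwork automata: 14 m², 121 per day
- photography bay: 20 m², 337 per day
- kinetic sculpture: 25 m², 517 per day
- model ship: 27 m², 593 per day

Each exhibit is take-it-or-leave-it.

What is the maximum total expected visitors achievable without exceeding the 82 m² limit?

1474

A density-first pass picks photography bay + kinetic sculpture + model ship — 1447 at 72 m².
Dropping photography bay frees 20 m²; slotting in print gallery (28 m²) lifts the total to 1474 at 80 m².
The closest alternative, photography bay + kinetic sculpture + model ship, reaches only 1447.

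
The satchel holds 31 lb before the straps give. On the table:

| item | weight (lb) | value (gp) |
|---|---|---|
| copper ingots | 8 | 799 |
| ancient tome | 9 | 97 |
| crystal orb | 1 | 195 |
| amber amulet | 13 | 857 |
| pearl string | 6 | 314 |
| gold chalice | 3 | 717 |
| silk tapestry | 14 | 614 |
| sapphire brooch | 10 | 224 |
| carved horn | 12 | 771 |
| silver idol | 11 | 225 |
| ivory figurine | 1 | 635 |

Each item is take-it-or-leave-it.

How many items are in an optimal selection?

6

Optimal total is 3431.
One optimal bundle: copper ingots + crystal orb + pearl string + gold chalice + carved horn + ivory figurine (31 lb).
Every optimal selection uses 6 items.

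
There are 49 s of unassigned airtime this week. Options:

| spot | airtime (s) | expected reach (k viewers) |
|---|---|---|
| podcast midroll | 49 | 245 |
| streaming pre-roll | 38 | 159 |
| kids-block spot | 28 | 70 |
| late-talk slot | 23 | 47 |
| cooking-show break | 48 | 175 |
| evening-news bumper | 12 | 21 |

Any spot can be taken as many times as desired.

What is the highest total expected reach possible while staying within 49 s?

245

Podcast midroll uses 49 of the 49 s and totals 245.
That's the maximum — no swap from here does better than 245.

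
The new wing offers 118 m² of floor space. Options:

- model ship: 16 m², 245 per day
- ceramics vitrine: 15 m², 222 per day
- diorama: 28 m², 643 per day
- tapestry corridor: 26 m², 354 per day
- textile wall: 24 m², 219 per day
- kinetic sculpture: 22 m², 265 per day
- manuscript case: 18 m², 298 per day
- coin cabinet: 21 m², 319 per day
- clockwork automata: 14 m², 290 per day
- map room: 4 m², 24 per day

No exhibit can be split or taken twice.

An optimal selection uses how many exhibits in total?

6

The maximum expected visitors within 118 m² is 2052.
For example model ship + ceramics vitrine + diorama + tapestry corridor + manuscript case + clockwork automata achieves it, using 117 m².
All optima have 6 exhibits.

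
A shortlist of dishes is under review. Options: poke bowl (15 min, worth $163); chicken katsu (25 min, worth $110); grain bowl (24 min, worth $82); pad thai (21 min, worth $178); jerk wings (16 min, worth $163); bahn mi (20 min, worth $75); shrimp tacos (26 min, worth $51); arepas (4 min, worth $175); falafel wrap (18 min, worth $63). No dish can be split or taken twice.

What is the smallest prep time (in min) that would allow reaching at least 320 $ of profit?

Minimise min subject to total profit ≥ 320.
poke bowl + arepas: 338 profit at 19 min.
Any bundle with less than 19 min falls short of 320.

19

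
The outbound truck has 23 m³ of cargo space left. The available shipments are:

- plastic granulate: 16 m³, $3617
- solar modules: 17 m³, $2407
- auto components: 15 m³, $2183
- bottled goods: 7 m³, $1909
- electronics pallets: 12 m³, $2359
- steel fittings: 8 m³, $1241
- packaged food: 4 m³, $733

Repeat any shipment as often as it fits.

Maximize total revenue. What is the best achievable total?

5727

Ranking by ratio (revenue/m³): bottled goods 272.71, plastic granulate 226.06, electronics pallets 196.58, packaged food 183.25.
3×bottled goods uses 21 of the 23 m³ and totals 5727.
Nothing else within 23 m³ beats 5727.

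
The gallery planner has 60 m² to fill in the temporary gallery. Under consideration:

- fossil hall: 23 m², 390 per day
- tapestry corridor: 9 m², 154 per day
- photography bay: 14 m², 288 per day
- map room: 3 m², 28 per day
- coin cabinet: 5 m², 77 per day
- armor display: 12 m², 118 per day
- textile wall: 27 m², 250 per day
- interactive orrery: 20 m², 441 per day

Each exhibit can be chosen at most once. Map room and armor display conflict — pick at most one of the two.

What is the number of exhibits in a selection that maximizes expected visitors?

4

Optimal total is 1147.
One optimal bundle: fossil hall + photography bay + map room + interactive orrery (60 m²).
Any selection reaching 1147 contains exactly 4 exhibits.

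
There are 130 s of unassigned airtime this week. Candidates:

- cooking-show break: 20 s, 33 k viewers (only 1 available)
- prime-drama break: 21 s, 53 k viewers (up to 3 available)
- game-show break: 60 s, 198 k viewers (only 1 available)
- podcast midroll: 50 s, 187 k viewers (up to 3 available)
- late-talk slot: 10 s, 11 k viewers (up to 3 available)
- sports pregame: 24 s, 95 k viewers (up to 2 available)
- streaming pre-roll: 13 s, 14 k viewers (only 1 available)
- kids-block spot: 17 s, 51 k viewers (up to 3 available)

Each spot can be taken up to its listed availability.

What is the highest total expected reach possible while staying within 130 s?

469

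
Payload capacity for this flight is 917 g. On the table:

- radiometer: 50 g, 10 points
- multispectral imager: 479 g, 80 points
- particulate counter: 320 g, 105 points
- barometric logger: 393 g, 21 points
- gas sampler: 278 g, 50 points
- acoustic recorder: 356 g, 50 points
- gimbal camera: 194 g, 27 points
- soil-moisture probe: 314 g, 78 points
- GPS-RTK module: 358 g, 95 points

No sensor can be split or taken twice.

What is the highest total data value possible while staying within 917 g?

Ranking by ratio (data value/g): particulate counter 0.33, GPS-RTK module 0.27, soil-moisture probe 0.25, radiometer 0.20.
Greedy by ratio would take radiometer + particulate counter + GPS-RTK module: 728 g used, total 210.
Replace radiometer and GPS-RTK module with gas sampler + soil-moisture probe: the trade gains 23 net, giving 233 at 912 g.
Runner-up particulate counter + gimbal camera + GPS-RTK module tops out at 227.

233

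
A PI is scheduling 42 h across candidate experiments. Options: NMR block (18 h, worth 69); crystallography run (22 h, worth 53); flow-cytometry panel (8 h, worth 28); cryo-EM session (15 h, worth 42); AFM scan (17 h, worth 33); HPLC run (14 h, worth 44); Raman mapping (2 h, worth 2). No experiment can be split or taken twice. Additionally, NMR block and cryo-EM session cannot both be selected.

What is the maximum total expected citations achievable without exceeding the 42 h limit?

143

By expected citations per h: NMR block 3.83, flow-cytometry panel 3.50, HPLC run 3.14, cryo-EM session 2.80 lead.
NMR block + flow-cytometry panel + HPLC run + Raman mapping uses 42 of the 42 h and totals 143.
The closest alternative, NMR block + flow-cytometry panel + HPLC run, reaches only 141.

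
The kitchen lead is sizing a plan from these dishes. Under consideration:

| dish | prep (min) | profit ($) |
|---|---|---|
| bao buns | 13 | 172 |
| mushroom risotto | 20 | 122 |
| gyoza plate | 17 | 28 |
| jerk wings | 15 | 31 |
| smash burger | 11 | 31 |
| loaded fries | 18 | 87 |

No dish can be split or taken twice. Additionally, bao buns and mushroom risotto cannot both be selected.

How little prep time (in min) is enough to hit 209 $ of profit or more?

Look for the lowest-prep combination reaching 209.
bao buns + loaded fries: 259 profit at 31 min.
Any bundle with less than 31 min falls short of 209.

31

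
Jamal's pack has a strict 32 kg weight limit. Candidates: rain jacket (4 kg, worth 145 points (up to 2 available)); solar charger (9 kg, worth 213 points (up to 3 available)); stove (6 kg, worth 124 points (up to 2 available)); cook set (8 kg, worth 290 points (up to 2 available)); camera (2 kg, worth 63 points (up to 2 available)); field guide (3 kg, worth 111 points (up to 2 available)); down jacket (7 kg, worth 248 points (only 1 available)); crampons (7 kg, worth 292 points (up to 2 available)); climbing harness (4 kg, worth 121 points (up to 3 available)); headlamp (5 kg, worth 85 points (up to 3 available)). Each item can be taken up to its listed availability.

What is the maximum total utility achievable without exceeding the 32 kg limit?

Greedy by ratio would take 2×rain jacket + 2×camera + 2×field guide + 2×crampons: 32 kg used, total 1222.
The 8 kg tied up in rain jacket and 2×camera is better spent on cook set — total rises to 1241 (32 kg).
Nothing else within 32 kg beats 1241.

1241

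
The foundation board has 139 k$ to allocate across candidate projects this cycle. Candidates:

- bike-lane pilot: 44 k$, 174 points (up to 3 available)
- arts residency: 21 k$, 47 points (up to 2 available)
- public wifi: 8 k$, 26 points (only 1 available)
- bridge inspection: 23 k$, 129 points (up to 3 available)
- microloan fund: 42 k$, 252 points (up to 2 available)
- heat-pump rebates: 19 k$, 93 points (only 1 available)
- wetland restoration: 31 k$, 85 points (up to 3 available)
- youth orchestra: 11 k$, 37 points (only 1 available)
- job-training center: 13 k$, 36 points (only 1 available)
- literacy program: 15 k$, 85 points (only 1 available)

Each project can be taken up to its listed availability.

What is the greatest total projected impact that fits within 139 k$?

788

By projected impact per k$: microloan fund 6.00, literacy program 5.67, bridge inspection 5.61, heat-pump rebates 4.89 lead.
The ratio heuristic lands on bridge inspection + 2×microloan fund + youth orchestra + literacy program (755) but leaves 6 k$ idle.
Dropping youth orchestra and literacy program frees 26 k$; slotting in public wifi + bridge inspection (31 k$) lifts the total to 788 at 138 k$.
That's the maximum — no swap from here does better than 788.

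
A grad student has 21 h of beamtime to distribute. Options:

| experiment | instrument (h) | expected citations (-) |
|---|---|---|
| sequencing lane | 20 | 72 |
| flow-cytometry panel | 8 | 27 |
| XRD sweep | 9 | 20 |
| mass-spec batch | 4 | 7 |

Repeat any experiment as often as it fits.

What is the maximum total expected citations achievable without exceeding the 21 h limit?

72

Taking sequencing lane: 20 h used, 72 in expected citations.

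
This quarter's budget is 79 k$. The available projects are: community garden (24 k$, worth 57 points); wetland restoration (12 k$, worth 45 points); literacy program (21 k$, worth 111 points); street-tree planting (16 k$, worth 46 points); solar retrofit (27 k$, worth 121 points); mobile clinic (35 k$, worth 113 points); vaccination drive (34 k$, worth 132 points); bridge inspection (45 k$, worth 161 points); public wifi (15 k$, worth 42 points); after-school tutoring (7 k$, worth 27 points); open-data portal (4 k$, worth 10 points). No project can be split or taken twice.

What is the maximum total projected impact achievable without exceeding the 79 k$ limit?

329

Ranking by ratio (projected impact/k$): literacy program 5.29, solar retrofit 4.48, vaccination drive 3.88, after-school tutoring 3.86.
The ratio heuristic lands on wetland restoration + literacy program + solar retrofit + after-school tutoring + open-data portal (314) but leaves 8 k$ idle.
Dropping after-school tutoring frees 7 k$; slotting in public wifi (15 k$) lifts the total to 329 at 79 k$.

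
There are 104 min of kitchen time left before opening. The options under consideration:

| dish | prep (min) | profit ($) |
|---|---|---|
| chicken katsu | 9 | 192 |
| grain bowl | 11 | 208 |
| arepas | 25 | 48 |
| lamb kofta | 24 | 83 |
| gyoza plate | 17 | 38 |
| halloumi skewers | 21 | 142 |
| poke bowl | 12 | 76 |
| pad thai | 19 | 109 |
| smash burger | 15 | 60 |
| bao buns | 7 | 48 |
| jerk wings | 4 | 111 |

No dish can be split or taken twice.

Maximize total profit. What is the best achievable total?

946

Taking chicken katsu + grain bowl + halloumi skewers + poke bowl + pad thai + smash burger + bao buns + jerk wings: 98 min used, 946 in profit.
Next best is chicken katsu + grain bowl + gyoza plate + halloumi skewers + poke bowl + pad thai + bao buns + jerk wings at 924 (100 min) — short by 22.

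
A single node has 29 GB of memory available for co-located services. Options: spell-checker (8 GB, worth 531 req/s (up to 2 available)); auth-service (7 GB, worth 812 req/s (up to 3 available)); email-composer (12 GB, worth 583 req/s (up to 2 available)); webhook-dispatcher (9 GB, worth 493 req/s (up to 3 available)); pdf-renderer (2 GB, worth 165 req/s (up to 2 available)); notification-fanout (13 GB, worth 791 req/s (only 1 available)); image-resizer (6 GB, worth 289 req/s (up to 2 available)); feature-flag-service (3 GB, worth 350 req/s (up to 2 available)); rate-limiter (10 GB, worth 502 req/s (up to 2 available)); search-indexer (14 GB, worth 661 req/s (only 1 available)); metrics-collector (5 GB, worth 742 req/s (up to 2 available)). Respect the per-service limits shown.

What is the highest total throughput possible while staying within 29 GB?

Greedy by ratio would take auth-service + 2×pdf-renderer + 2×feature-flag-service + 2×metrics-collector: 27 GB used, total 3326.
Dropping pdf-renderer and feature-flag-service frees 5 GB; slotting in auth-service (7 GB) lifts the total to 3623 at 29 GB.
No other feasible combination exceeds 3623.

3623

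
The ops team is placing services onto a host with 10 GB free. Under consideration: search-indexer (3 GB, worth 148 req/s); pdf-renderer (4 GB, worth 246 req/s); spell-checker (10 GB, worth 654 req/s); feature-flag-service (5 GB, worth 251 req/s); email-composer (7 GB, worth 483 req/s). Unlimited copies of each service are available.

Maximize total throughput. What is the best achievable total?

654

A density-first pass picks search-indexer + email-composer — 631 at 10 GB.
Replace search-indexer and email-composer with spell-checker: the trade gains 23 net, giving 654 at 10 GB.
Nothing else within 10 GB beats 654.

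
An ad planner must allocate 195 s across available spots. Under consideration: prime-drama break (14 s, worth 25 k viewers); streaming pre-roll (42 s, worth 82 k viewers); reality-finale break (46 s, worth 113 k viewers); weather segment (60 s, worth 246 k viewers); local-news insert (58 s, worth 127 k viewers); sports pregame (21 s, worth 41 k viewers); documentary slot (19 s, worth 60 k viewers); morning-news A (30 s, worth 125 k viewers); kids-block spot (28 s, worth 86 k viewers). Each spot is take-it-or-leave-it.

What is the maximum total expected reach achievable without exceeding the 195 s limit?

Filling by ratio: reality-finale break + weather segment + documentary slot + morning-news A + kids-block spot for 630, with 12 s left unused.
The 46 s tied up in reality-finale break is better spent on local-news insert — total rises to 644 (195 s).

644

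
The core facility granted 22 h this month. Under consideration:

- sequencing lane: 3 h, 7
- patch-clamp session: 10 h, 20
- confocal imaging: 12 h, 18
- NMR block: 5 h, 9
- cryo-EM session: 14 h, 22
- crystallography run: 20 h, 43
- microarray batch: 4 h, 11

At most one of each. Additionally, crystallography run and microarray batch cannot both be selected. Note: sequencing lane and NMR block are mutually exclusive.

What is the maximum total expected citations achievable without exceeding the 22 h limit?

43

Taking crystallography run: 20 h used, 43 in expected citations.
The closest alternative, patch-clamp session + NMR block + microarray batch, reaches only 40.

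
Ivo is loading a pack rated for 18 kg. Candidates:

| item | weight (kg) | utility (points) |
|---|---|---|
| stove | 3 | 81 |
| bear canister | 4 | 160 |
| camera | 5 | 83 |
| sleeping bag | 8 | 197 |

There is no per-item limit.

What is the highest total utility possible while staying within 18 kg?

642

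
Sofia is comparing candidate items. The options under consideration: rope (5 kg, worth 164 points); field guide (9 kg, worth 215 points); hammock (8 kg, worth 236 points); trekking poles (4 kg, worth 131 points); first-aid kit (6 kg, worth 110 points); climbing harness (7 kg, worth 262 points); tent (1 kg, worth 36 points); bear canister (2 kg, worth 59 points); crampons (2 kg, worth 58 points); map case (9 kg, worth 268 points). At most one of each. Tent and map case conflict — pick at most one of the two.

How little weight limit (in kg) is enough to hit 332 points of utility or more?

Minimise kg subject to total utility ≥ 332.
climbing harness + tent + bear canister reaches 357 using 10 kg.
Below 10 kg the best achievable stays under 332.

10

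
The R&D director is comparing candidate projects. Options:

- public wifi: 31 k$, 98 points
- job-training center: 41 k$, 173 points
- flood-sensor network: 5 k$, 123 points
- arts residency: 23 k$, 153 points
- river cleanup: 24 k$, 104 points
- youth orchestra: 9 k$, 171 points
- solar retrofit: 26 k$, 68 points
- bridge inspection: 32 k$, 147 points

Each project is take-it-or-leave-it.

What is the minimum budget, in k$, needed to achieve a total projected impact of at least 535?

61

Look for the lowest-budget combination reaching 535.
Taking flood-sensor network + arts residency + river cleanup + youth orchestra gives 551 (≥ 535) for 61 k$.
Below 61 k$ the best achievable stays under 535.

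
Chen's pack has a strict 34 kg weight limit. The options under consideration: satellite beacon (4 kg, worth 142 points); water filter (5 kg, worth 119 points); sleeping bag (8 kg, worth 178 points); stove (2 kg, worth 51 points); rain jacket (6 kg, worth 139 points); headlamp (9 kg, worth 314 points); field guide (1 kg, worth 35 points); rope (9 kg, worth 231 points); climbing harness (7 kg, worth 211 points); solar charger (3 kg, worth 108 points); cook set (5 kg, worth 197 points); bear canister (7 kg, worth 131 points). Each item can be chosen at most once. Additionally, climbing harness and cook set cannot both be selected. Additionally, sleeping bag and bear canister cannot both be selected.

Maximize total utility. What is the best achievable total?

Best packing: satellite beacon + stove + headlamp + field guide + rope + solar charger + cook set — 33 kg, 1078 total.

1078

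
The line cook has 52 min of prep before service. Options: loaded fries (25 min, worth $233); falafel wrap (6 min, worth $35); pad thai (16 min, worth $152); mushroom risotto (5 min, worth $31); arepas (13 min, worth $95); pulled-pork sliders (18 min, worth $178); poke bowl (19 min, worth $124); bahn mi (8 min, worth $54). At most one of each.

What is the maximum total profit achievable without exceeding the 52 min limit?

465

Greedy by ratio would take pad thai + mushroom risotto + arepas + pulled-pork sliders: 52 min used, total 456.
A better packing is loaded fries + pulled-pork sliders + bahn mi: 51 min, total 465.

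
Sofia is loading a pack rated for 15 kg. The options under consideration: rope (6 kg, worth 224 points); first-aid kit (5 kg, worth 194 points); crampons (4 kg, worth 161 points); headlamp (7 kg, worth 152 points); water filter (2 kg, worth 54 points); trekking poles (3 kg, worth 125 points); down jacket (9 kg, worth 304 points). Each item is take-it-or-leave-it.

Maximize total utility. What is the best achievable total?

The ratio heuristic lands on first-aid kit + crampons + water filter + trekking poles (534) but leaves 1 kg idle.
The 5 kg tied up in water filter and trekking poles is better spent on rope — total rises to 579 (15 kg).

579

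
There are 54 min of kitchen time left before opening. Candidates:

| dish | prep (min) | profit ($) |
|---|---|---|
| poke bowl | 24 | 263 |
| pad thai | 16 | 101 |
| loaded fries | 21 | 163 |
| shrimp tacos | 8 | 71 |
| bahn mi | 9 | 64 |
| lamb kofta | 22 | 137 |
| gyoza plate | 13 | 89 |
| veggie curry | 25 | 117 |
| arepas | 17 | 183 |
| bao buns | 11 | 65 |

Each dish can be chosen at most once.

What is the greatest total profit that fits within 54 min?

Greedy by ratio would take poke bowl + shrimp tacos + arepas: 49 min used, total 517.
Replace shrimp tacos with gyoza plate: the trade gains 18 net, giving 535 at 54 min.
The closest alternative, poke bowl + shrimp tacos + arepas, reaches only 517.

535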